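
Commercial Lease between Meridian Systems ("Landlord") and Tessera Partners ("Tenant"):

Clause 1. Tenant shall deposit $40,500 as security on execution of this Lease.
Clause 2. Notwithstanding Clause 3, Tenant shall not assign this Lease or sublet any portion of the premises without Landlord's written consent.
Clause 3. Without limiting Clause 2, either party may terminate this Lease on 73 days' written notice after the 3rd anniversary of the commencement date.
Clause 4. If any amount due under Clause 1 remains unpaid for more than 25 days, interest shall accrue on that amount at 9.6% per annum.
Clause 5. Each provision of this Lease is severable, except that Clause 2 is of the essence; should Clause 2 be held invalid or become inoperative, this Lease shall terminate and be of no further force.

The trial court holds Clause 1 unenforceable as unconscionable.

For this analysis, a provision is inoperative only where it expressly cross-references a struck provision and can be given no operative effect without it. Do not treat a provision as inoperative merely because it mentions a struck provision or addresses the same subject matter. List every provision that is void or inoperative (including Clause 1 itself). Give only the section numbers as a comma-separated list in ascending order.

1, 4

Clause 1 is struck. The whole of Clause 4 is the default interest on the security deposit, defined by reference to Clause 1, so Clause 4 cannot stand once Clause 1 is removed. Clause 5 makes Clause 2 an essential term, but Clause 2 is unaffected, so the severability proviso in Clause 5 preserves the remaining provisions. The provisions still in force are Clause 2, Clause 3, and Clause 5.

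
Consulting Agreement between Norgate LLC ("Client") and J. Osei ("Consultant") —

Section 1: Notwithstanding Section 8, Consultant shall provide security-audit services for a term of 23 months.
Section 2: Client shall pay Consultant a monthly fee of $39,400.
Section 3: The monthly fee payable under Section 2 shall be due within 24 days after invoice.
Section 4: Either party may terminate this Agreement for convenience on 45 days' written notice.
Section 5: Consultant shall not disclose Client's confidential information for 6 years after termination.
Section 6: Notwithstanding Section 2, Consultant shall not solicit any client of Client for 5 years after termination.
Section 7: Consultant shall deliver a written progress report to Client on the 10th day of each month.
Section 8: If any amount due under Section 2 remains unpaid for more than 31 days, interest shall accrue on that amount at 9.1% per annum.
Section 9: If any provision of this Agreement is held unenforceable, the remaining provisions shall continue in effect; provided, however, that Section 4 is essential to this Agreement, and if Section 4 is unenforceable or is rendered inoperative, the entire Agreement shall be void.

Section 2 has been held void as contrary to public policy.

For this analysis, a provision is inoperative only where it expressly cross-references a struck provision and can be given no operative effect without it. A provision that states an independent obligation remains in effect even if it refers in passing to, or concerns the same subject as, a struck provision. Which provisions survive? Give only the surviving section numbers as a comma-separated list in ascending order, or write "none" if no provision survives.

Section 2 is struck. Section 3 does nothing except set the payment deadline for the monthly fee by reference to Section 2; with Section 2 gone it has no independent effect and is inoperative. The whole of Section 8 is the default interest on the monthly fee, defined by reference to Section 2, so Section 8 cannot stand once Section 2 is removed. Section 1 mentions Section 8 but its own obligation stands independently of Section 8, so Section 1 is not affected. Section 6 mentions Section 2 but its own obligation stands independently of Section 2, so Section 6 is not affected. Section 9 makes Section 4 an essential term, but Section 4 is unaffected, so the severability proviso in Section 9 preserves the remaining provisions. The provisions still in force are Section 1, Section 4, Section 5, Section 6, Section 7, and Section 9.

1, 4, 5, 6, 7, 9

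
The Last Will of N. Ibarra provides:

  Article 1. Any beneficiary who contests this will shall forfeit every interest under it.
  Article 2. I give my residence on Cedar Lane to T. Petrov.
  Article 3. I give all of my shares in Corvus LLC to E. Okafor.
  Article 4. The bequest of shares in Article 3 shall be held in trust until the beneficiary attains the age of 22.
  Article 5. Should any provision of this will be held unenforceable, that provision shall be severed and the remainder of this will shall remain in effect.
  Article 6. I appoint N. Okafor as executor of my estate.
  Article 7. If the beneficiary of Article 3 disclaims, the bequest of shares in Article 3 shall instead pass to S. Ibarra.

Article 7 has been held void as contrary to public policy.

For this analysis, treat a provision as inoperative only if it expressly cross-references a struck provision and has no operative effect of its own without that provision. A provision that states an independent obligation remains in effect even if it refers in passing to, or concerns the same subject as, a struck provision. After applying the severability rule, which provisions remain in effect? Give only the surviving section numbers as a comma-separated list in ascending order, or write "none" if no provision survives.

1, 2, 3, 4, 5, 6

Article 7 is struck. No other provision's operative terms depend on Article 7. Article 5 is a severability clause and preserves every provision that can still be given independent effect. That leaves Article 1, Article 2, Article 3, Article 4, Article 5, and Article 6 in effect.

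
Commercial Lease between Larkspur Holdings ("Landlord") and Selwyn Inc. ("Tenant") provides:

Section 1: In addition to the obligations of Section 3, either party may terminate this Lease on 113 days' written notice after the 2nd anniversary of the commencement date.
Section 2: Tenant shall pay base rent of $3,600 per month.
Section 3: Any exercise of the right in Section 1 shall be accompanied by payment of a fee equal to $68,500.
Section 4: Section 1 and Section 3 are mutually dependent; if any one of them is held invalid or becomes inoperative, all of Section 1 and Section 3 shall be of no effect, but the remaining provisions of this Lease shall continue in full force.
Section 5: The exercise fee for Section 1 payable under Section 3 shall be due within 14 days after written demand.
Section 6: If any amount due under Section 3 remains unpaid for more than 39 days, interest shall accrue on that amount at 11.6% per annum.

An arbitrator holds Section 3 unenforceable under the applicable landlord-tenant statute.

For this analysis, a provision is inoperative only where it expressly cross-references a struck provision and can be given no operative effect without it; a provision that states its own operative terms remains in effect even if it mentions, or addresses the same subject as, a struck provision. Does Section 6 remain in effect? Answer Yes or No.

No

Section 3 is struck. Section 5 does nothing except set the payment deadline for the exercise fee for Section 1 by reference to Section 3; with Section 3 gone it has no independent effect and is inoperative. Section 6 has no operative effect of its own apart from Section 3 and is therefore inoperative. Section 4 declares Section 1 and Section 3 mutually dependent; since one of them has fallen, all of them are of no effect. That brings down Section 1 as well. The remainder continues in force under Section 4. Section 2 and Section 4 remain in effect. Section 6 is among the inoperative provisions, so the answer is no.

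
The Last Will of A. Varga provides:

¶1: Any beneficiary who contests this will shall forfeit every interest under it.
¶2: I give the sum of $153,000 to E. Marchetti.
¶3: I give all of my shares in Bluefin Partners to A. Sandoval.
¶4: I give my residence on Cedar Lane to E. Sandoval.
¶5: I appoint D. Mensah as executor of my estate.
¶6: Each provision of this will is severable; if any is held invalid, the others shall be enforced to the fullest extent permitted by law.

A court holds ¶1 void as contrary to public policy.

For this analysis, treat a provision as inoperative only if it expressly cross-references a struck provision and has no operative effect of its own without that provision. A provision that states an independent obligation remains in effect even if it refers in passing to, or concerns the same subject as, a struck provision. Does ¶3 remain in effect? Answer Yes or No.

Yes

¶1 is struck. No other provision's operative terms depend on ¶1. ¶6 is a severability clause and preserves every provision that can still be given independent effect. ¶2, ¶3, ¶4, ¶5, and ¶6 remain in effect. ¶3 is among the surviving provisions, so the answer is yes.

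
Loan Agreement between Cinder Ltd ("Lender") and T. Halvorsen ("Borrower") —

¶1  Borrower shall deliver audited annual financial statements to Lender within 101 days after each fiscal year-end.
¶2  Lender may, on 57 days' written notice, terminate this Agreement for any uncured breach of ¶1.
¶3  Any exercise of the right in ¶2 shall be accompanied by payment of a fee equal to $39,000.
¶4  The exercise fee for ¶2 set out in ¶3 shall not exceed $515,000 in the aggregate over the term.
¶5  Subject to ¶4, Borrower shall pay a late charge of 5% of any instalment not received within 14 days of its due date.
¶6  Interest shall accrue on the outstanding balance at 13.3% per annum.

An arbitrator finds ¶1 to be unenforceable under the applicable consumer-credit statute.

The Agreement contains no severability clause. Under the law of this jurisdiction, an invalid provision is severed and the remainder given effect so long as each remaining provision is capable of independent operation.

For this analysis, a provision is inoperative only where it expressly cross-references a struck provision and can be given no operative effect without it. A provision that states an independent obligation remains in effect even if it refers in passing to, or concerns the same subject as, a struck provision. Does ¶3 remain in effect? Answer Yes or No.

No

¶1 is struck. ¶2 operates only by reference to ¶1, so it falls with ¶1. ¶3 has no operative effect of its own apart from ¶2 and is therefore inoperative. ¶4 does nothing except set the aggregate cap on the exercise fee for ¶2 by reference to ¶3; with ¶3 gone it has no independent effect and is inoperative. ¶5 mentions ¶4 but its own obligation stands independently of ¶4, so ¶5 is not affected. Under the stated default rule, only provisions that cannot operate independently fall away; the rest are enforced. The provisions still in force are ¶5 and ¶6. ¶3 is among the inoperative provisions, so the answer is no.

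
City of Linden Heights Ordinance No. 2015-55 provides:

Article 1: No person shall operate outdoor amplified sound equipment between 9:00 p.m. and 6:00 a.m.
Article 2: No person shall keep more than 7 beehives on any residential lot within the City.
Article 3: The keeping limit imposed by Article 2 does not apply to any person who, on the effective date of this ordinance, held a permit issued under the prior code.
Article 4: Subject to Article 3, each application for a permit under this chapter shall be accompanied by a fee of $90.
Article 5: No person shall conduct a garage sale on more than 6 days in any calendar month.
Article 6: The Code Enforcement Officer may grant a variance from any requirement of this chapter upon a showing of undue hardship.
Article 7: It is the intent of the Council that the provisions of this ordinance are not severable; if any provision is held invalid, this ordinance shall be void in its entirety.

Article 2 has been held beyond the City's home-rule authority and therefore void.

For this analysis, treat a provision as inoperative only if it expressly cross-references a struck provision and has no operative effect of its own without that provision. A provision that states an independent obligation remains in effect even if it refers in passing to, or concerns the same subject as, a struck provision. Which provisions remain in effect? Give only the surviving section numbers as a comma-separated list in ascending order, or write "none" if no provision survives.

Article 2 is struck. The only function of Article 3 is the grandfather exemption from Article 2, so it cannot stand once Article 2 is removed. Article 7 provides that the ordinance is not severable, so the invalidity of any one provision voids the entire ordinance. No provision of the ordinance survives.

none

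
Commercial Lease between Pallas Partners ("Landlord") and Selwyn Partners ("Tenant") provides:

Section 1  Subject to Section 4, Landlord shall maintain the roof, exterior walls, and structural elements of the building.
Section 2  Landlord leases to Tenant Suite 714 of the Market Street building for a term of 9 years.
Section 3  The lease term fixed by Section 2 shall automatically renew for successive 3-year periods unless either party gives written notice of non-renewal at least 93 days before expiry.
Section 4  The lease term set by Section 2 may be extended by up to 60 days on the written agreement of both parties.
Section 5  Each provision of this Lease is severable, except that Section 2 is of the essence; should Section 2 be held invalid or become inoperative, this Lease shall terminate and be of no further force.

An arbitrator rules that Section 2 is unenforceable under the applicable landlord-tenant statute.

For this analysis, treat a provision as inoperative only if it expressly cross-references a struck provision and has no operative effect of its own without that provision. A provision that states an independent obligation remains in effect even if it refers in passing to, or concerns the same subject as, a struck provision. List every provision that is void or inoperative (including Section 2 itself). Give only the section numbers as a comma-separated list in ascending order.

Section 2 is struck. Section 3 does nothing except set the renewal of the lease term by reference to Section 2; with Section 2 gone it has no independent effect and is inoperative. Section 4 has no operative effect of its own apart from Section 2 and is therefore inoperative. Section 5 makes Section 2 an essential term, and Section 2 is the provision held invalid; under Section 5, the entire Lease is therefore void. No provision of the Lease survives.

1, 2, 3, 4, 5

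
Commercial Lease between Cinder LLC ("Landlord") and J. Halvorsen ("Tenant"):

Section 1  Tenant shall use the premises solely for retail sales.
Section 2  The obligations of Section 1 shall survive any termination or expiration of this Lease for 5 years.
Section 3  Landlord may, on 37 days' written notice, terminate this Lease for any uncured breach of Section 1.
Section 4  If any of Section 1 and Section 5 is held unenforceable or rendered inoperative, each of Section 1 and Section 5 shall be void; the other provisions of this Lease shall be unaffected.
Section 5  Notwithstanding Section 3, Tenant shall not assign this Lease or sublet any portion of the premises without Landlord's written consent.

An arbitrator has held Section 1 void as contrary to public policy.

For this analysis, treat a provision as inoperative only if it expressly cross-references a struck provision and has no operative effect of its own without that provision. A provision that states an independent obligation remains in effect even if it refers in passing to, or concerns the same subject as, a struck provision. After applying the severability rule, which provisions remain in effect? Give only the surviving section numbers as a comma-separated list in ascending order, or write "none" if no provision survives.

Section 1 is struck. Section 2 has no operative effect of its own apart from Section 1 and is therefore inoperative. The only function of Section 3 is the termination right for breach of Section 1, so it cannot stand once Section 1 is removed. Section 4 declares Section 1 and Section 5 mutually dependent; since one of them has fallen, all of them are of no effect. That brings down Section 5 as well. The remainder continues in force under Section 4. Only Section 4 remains in effect.

4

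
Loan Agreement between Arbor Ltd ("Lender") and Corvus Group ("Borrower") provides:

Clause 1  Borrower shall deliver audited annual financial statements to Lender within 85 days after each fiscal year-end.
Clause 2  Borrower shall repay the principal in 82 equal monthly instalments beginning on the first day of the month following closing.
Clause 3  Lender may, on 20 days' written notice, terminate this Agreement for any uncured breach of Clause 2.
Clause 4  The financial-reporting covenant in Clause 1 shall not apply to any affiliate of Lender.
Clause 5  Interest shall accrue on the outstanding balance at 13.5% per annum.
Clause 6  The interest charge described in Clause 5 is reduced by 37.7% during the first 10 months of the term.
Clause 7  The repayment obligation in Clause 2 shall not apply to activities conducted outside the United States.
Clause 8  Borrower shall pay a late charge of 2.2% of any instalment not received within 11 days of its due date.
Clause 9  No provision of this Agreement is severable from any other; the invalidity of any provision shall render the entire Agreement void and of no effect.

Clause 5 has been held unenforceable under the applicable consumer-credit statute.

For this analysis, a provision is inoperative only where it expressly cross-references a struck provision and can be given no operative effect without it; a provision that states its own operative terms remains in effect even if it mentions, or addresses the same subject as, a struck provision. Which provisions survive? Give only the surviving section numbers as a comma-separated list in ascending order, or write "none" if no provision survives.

Clause 5 is struck. Clause 6 does nothing except set the introductory reduction to the interest charge by reference to Clause 5; with Clause 5 gone it has no independent effect and is inoperative. Clause 9 provides that the Agreement is not severable, so the invalidity of any one provision voids the entire Agreement. No provision of the Agreement survives.

none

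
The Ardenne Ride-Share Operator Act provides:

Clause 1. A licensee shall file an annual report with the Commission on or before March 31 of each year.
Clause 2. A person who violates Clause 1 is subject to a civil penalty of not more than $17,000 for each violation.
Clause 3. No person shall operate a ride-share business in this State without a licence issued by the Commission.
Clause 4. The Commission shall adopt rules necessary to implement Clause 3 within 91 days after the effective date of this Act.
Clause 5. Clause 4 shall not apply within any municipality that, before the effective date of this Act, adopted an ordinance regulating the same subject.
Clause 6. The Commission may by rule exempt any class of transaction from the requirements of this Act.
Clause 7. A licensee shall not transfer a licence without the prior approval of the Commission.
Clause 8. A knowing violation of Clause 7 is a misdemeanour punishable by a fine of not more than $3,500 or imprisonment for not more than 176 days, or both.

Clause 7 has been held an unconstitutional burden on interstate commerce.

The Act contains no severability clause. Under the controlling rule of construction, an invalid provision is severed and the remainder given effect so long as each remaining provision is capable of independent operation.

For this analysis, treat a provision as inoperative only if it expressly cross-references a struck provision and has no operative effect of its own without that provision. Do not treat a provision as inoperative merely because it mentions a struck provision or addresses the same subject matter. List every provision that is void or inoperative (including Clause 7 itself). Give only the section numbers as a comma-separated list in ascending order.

Clause 7 is struck. Clause 8 has no operative effect of its own apart from Clause 7 and is therefore inoperative. Under the stated default rule, only provisions that cannot operate independently fall away; the rest are enforced. The provisions still in force are Clause 1, Clause 2, Clause 3, Clause 4, Clause 5, and Clause 6.

7, 8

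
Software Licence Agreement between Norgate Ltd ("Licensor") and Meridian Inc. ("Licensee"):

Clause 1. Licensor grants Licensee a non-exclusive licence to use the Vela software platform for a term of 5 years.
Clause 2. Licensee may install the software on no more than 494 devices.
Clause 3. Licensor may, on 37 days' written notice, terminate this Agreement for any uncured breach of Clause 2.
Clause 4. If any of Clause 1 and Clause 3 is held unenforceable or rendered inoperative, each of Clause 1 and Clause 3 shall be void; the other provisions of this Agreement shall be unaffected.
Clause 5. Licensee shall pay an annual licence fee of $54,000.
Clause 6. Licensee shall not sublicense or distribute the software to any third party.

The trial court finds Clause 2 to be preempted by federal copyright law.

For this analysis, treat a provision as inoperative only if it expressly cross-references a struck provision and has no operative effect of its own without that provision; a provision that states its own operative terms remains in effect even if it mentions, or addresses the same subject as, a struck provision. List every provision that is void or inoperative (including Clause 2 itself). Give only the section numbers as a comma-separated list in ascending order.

1, 2, 3

Clause 2 is struck. Clause 3 merely fixes the termination right for breach of Clause 2; with Clause 2 gone it has nothing to operate on and falls away. Clause 4 declares Clause 1 and Clause 3 mutually dependent; since one of them has fallen, all of them are of no effect. That brings down Clause 1 as well. The remainder continues in force under Clause 4. Clause 4, Clause 5, and Clause 6 remain in effect.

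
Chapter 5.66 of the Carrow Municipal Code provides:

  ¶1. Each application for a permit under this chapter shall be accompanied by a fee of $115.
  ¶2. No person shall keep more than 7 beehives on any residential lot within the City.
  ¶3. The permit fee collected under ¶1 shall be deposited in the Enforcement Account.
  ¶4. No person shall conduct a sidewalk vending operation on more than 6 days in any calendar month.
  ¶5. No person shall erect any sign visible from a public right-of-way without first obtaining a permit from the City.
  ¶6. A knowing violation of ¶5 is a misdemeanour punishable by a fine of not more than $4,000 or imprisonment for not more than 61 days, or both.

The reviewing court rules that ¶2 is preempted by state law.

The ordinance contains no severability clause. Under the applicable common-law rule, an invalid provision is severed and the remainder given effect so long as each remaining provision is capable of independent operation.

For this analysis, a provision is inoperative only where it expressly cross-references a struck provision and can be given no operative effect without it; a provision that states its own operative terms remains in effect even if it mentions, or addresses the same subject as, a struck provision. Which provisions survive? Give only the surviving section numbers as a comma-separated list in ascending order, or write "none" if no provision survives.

1, 3, 4, 5, 6

¶2 is struck. No other provision's operative terms depend on ¶2. Under the stated default rule, only provisions that cannot operate independently fall away; the rest are enforced. ¶1, ¶3, ¶4, ¶5, and ¶6 remain in effect.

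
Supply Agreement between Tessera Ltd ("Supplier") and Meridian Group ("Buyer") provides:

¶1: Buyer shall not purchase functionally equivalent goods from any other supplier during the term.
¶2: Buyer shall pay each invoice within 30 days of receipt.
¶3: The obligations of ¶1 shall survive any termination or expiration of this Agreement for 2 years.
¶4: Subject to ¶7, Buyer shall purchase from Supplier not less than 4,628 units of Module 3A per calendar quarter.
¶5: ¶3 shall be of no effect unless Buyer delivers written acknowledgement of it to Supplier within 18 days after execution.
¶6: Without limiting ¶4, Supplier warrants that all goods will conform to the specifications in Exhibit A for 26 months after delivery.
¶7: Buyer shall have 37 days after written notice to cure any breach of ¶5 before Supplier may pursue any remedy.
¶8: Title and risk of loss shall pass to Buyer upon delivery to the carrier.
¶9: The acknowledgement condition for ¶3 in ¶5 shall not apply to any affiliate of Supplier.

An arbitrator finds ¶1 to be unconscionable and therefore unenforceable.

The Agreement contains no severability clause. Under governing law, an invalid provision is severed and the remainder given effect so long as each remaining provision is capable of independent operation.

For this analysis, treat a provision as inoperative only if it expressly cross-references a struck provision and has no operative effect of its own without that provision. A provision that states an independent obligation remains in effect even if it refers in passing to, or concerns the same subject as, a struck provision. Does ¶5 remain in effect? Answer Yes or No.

¶1 is struck. ¶3 has no operative effect of its own apart from ¶1 and is therefore inoperative. ¶5 has no operative effect of its own apart from ¶3 and is therefore inoperative. ¶7 merely fixes the cure period for breach of ¶5; with ¶5 gone it has nothing to operate on and falls away. ¶9 has no operative effect of its own apart from ¶5 and is therefore inoperative. Although ¶4 refers to ¶7, its operative terms do not depend on ¶7, so it remains in effect. With no severability clause, the stated default rule severs what cannot stand and enforces each remaining provision that can operate on its own. The provisions still in force are ¶2, ¶4, ¶6, and ¶8. ¶5 is among the inoperative provisions, so the answer is no.

No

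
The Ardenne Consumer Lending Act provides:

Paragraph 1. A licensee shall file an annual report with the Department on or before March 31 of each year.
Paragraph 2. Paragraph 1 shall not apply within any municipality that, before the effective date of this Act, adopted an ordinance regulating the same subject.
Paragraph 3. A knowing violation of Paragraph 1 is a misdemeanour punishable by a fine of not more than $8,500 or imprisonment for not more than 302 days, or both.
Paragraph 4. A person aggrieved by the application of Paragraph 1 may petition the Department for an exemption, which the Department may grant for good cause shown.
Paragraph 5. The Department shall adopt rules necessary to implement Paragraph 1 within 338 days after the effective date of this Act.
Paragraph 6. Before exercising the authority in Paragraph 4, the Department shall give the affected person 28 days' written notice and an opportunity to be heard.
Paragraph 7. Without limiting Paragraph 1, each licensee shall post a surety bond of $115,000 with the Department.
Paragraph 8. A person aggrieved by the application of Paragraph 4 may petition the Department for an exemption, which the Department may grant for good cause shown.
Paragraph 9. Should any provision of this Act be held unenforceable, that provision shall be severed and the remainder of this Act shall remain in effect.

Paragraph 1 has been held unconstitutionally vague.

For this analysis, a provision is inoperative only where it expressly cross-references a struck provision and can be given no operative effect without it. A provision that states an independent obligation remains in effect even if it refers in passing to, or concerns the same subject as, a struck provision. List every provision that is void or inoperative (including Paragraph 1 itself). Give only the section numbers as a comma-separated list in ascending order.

1, 2, 3, 4, 5, 6, 8

Paragraph 1 is struck. Paragraph 2 has no operative effect of its own apart from Paragraph 1 and is therefore inoperative. The only function of Paragraph 3 is the criminal penalty for violating Paragraph 1, so it cannot stand once Paragraph 1 is removed. Paragraph 4 merely fixes the exemption procedure for Paragraph 1; with Paragraph 1 gone it has nothing to operate on and falls away. The only function of Paragraph 5 is the rulemaking mandate for Paragraph 1, so it cannot stand once Paragraph 1 is removed. Paragraph 6 operates only by reference to Paragraph 4, so it falls with Paragraph 4. Paragraph 8 operates only by reference to Paragraph 4, so it falls with Paragraph 4. Paragraph 7 mentions Paragraph 1 but its own obligation stands independently of Paragraph 1, so Paragraph 7 is not affected. Paragraph 9 is a severability clause and preserves every provision that can still be given independent effect. Paragraph 7 and Paragraph 9 remain in effect.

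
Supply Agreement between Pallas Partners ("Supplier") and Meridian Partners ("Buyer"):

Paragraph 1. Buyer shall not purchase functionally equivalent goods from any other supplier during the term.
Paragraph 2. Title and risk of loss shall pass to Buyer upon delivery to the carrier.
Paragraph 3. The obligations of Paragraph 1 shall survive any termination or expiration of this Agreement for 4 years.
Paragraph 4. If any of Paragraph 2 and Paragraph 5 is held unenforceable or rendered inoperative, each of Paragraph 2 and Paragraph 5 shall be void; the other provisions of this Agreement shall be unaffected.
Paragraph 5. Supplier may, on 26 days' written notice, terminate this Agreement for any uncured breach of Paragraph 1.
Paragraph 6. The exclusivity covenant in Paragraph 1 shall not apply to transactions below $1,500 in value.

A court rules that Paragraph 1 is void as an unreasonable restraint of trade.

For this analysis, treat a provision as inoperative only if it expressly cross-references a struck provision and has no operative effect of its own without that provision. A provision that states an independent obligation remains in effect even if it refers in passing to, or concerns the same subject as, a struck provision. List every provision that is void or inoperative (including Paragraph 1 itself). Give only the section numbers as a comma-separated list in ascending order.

1, 2, 3, 5, 6

Paragraph 1 is struck. Paragraph 3 operates only by reference to Paragraph 1, so it falls with Paragraph 1. Paragraph 5 operates only by reference to Paragraph 1, so it falls with Paragraph 1. Paragraph 6 does nothing except set the carve-out from the exclusivity covenant by reference to Paragraph 1; with Paragraph 1 gone it has no independent effect and is inoperative. Paragraph 4 declares Paragraph 2 and Paragraph 5 mutually dependent; since one of them has fallen, all of them are of no effect. That brings down Paragraph 2 as well. The remainder continues in force under Paragraph 4. Only Paragraph 4 remains in effect.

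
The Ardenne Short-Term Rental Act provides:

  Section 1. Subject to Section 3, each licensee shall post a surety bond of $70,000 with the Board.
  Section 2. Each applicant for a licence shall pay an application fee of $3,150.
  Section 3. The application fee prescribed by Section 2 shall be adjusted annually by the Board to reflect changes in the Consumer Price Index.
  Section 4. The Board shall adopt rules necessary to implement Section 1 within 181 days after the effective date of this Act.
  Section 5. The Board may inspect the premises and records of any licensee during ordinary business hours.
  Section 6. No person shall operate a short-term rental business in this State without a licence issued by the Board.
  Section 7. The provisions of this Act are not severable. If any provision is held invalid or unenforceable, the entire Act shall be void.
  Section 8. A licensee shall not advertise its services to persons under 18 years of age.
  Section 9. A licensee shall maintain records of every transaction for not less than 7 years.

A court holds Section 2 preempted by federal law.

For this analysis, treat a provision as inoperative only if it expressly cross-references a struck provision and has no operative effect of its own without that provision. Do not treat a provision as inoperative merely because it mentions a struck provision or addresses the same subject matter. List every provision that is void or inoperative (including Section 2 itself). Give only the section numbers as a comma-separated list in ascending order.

1, 2, 3, 4, 5, 6, 7, 8, 9

Section 2 is struck. Section 3 does nothing except set the indexation of the application fee by reference to Section 2; with Section 2 gone it has no independent effect and is inoperative. Section 7 provides that the Act is not severable, so the invalidity of any one provision voids the entire Act. No provision of the Act survives.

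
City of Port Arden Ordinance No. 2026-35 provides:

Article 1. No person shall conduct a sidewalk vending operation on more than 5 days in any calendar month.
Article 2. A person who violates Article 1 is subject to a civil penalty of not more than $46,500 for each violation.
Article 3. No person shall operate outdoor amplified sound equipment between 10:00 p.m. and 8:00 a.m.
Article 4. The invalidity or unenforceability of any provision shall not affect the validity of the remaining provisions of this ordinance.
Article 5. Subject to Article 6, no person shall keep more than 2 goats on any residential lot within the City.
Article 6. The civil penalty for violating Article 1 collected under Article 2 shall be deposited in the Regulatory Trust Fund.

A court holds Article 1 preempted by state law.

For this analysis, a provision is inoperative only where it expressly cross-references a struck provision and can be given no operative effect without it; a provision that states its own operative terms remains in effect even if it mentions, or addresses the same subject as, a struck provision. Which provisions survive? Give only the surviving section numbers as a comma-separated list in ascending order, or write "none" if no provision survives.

3, 4, 5

Article 1 is struck. Article 2 has no operative effect of its own apart from Article 1 and is therefore inoperative. Article 6 does nothing except set the disposition of the civil penalty for violating Article 1 by reference to Article 2; with Article 2 gone it has no independent effect and is inoperative. Article 5 mentions Article 6 but its own obligation stands independently of Article 6, so Article 5 is not affected. Under the severability clause in Article 4, the remaining provisions continue in force. The provisions still in force are Article 3, Article 4, and Article 5.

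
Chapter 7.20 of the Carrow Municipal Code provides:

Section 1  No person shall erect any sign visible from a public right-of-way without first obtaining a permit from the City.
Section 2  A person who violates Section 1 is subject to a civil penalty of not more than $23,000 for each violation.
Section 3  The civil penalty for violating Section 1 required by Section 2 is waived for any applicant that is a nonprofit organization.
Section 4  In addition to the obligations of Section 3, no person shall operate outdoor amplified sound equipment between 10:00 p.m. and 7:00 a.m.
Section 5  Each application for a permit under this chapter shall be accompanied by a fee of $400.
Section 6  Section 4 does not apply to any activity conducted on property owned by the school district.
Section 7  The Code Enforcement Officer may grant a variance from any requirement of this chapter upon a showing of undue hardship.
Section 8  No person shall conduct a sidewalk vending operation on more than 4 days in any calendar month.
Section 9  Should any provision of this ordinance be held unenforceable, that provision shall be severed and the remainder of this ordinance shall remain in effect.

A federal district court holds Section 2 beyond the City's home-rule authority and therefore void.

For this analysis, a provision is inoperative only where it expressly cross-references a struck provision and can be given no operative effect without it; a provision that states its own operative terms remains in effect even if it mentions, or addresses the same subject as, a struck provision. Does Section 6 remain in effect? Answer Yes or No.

Yes

Section 2 is struck. The whole of Section 3 is the nonprofit waiver of the civil penalty for violating Section 1, defined by reference to Section 2, so Section 3 cannot stand once Section 2 is removed. Although Section 4 refers to Section 3, its operative terms do not depend on Section 3, so it remains in effect. Under the severability clause in Section 9, the remaining provisions continue in force. The provisions still in force are Section 1, Section 4, Section 5, Section 6, Section 7, Section 8, and Section 9. Section 6 is among the surviving provisions, so the answer is yes.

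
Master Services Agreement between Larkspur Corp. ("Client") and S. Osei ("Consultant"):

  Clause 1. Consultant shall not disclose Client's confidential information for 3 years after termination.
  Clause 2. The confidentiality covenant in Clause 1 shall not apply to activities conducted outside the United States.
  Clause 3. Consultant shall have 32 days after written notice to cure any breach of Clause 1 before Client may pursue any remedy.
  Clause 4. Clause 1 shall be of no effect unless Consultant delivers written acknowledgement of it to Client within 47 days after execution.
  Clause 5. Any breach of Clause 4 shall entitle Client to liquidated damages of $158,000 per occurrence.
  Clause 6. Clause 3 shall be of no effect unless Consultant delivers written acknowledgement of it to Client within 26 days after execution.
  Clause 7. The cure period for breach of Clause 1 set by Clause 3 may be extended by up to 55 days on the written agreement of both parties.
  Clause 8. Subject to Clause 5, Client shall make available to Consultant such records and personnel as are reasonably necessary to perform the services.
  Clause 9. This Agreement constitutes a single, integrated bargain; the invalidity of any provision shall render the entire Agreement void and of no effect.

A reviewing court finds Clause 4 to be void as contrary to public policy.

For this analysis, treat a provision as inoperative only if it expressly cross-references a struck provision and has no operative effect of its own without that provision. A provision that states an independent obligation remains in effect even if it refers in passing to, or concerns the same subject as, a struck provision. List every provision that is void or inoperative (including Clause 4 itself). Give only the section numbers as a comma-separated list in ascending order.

1, 2, 3, 4, 5, 6, 7, 8, 9

Clause 4 is struck. Clause 5 does nothing except set the liquidated-damages amount by reference to Clause 4; with Clause 4 gone it has no independent effect and is inoperative. Clause 9 provides that the Agreement is not severable, so the invalidity of any one provision voids the entire Agreement. No provision of the Agreement survives.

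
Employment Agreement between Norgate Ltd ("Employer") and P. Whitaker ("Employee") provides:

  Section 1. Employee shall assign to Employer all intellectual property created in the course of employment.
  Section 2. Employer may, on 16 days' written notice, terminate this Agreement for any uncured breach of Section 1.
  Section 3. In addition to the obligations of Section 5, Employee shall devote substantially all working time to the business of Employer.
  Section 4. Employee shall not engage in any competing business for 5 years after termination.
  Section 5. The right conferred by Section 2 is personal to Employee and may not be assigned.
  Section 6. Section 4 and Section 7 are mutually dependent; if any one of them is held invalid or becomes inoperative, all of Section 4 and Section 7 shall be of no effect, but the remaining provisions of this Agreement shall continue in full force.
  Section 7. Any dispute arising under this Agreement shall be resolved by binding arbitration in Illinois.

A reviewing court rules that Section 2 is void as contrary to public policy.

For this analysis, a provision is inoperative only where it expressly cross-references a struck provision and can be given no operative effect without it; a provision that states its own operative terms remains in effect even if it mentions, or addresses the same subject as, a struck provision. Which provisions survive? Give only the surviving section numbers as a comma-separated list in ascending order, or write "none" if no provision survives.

Section 2 is struck. Section 5 merely fixes the non-assignment of Section 2; with Section 2 gone it has nothing to operate on and falls away. Although Section 3 refers to Section 5, its operative terms do not depend on Section 5, so it remains in effect. Section 6 ties Section 4 and Section 7 together, but none of those is affected here; the remaining provisions continue in force under Section 6. The provisions still in force are Section 1, Section 3, Section 4, Section 6, and Section 7.

1, 3, 4, 6, 7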